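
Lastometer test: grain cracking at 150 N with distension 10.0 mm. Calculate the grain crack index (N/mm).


15.0 N/mm

Grain crack index = force / distension
Index = 150 / 10.0 = 15.0 N/mm


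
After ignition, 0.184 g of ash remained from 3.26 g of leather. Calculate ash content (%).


5.64%

Ash% = 0.184 / 3.26 x 100
Ash% = 5.64%


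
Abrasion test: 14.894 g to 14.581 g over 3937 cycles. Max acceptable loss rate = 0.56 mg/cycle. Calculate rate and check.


Loss = 14.894 - 14.581 = 0.313 g
Rate = 0.313 g / 3937 cycles x 1000 = 0.080 mg/cycle
Max = 0.56 mg/cycle
Passes: Yes


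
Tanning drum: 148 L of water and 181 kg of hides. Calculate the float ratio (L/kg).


Float ratio = water / hide weight
Ratio = 148 / 181 = 0.8


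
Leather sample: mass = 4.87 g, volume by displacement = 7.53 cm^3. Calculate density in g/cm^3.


Density = mass / volume
Density = 4.87 / 7.53 = 0.647 g/cm^3


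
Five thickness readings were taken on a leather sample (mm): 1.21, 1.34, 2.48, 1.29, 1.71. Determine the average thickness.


1.61 mm


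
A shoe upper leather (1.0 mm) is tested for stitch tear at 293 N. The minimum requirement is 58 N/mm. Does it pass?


STS = 293 / 1.0 = 293.0 N/mm
Minimum required: 58 N/mm
Passes: Yes


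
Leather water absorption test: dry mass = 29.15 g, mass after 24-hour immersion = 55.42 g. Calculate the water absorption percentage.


Water absorbed = 55.42 - 29.15 = 26.27 g
WA% = 26.27 / 29.15 x 100 = 90.1%


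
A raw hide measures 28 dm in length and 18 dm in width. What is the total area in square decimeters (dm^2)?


Area = length x width
Area = 28 x 18 = 504 dm^2


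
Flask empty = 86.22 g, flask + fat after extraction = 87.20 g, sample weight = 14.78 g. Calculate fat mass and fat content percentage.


Fat mass = 0.98 g
Fat content = 6.6%

Fat mass = 87.20 - 86.22 = 0.98 g
Fat% = 0.98 / 14.78 x 100 = 6.6%


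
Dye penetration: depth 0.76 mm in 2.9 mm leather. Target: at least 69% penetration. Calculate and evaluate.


Penetration = 0.76 / 2.9 x 100 = 26.2%
Target: 69%
Meets target: No


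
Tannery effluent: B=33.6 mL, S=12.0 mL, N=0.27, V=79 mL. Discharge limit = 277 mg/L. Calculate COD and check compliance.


COD = (33.6 - 12.0) x 0.27 x 8000 / 79 = 590.6 mg/L
Limit: 277 mg/L
Compliant: No


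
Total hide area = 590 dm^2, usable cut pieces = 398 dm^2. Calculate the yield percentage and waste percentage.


Yield = 67.5%
Waste = 32.5%


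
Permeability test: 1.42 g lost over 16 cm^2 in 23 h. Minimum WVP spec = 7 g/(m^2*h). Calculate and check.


WVP = 38.59 g/(m^2*h)
Meets specification: Yes


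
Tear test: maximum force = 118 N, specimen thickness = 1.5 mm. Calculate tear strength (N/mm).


78.7 N/mm


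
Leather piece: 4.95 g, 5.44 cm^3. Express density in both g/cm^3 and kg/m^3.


Density = 4.95 / 5.44 = 0.910 g/cm^3
Convert: 0.910 x 1000 = 910 kg/m^3


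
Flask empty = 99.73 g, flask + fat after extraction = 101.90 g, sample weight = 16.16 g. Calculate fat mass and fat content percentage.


Fat mass = 2.17 g
Fat content = 13.4%

Fat mass = 101.90 - 99.73 = 2.17 g
Fat% = 2.17 / 16.16 x 100 = 13.4%


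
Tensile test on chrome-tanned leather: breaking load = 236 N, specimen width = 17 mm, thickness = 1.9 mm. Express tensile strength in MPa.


Cross-section = 17 x 1.9 = 32.3 mm^2
TS = 236 / 32.3 = 7.31 MPa
(1 N/mm^2 = 1 MPa)


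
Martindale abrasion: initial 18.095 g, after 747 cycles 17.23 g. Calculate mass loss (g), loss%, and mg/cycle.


Loss = 18.095 - 17.23 = 0.865 g
Loss% = 0.865 / 18.095 x 100 = 4.78%
Rate = 0.865 / 747 x 1000 = 1.158 mg/cycle


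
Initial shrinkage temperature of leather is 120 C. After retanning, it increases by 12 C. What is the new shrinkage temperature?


132 C

New Ts = 120 + 12 = 132 C


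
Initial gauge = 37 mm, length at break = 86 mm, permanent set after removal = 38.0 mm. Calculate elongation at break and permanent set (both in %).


Elongation at break = 132.4%
Permanent set = 2.7%

Elongation at break = (86 - 37) / 37 x 100 = 132.4%
Permanent set = (38.0 - 37) / 37 x 100 = 2.7%


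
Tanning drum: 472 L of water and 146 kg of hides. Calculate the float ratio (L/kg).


Float ratio = water / hide weight
Ratio = 472 / 146 = 3.2


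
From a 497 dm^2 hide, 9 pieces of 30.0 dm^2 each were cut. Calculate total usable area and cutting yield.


Usable area = 270.0 dm^2
Yield = 54.3%


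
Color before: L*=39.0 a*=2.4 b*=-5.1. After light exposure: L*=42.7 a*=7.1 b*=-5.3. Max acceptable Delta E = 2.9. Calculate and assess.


dL = 3.7, da = 4.7, db = -0.2
dE = sqrt((3.7)^2 + (4.7)^2 + (-0.2)^2) = 5.98
Max = 2.9
Passes: No


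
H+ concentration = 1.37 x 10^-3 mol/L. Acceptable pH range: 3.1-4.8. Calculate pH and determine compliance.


pH = 2.86
Compliant: No

pH = -log10(1.37 x 10^-3) = 2.86
Range: 3.1 to 4.8
Compliant: No


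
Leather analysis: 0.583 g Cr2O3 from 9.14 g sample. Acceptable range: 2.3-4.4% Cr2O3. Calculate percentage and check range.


Cr2O3 = 6.38%
Within range: No


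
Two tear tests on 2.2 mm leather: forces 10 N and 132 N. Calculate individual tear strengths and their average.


Tear 1 = 10 / 2.2 = 4.5 N/mm
Tear 2 = 132 / 2.2 = 60.0 N/mm
Average = (4.5 + 60.0) / 2 = 32.3 N/mm


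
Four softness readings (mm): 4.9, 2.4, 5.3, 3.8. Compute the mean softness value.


4.10 mm

Sum = 4.9 + 2.4 + 5.3 + 3.8
Mean = 16.4 / 4 = 4.10 mm


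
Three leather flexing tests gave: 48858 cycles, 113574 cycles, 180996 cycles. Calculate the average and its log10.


Average = 114476 cycles
log10 = 5.06

Average = (48858 + 113574 + 180996) / 3 = 114476 cycles
log10(114476) = 5.06


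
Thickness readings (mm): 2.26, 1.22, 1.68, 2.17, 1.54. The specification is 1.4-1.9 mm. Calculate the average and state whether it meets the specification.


Average = 1.77 mm
Within specification: Yes

Sum = 8.87
Average = 8.87 / 5 = 1.77 mm
Specification range: 1.4 to 1.9 mm
Within spec: Yes


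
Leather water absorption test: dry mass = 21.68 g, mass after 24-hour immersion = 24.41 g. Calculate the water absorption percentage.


12.6%


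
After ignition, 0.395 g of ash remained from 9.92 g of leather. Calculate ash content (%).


Ash% = 0.395 / 9.92 x 100
Ash% = 3.98%


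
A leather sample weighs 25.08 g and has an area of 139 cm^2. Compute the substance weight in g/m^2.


Substance weight = mass / area x 10000
SW = 25.08 / 139 x 10000
SW = 1804.3 g/m^2


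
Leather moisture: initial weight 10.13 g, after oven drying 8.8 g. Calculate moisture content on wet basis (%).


13.1%

Moisture = 10.13 - 8.8 = 1.33 g
MC = 1.33 / 10.13 x 100 = 13.1%


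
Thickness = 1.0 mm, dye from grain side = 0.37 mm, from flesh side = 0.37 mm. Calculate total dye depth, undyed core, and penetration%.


Total dyed = 0.37 + 0.37 = 0.74 mm
Undyed core = 1.0 - 0.74 = 0.26 mm
Penetration = 0.74 / 1.0 x 100 = 74.0%


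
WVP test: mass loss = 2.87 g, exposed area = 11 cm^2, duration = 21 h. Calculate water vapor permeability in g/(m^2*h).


124.24 g/(m^2*h)

WVP = mass_loss / (area x time) x 10000
WVP = 2.87 / (11 x 21) x 10000
WVP = 2.87 / 231 x 10000 = 124.24 g/(m^2*h)


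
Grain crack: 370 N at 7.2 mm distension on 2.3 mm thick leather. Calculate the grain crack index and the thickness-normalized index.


Crack index = 370 / 7.2 = 51.4 N/mm
Normalized = 51.4 / 2.3 = 22.3 N/mm per mm


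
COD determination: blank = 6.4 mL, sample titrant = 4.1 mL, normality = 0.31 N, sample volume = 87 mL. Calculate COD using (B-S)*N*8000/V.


COD = (6.4 - 4.1) x 0.31 x 8000 / 87
COD = 2.3 x 0.31 x 8000 / 87
COD = 65.6 mg/L


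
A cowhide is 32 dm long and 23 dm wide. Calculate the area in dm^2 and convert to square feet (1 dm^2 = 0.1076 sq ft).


736 dm^2
79.19 sq ft


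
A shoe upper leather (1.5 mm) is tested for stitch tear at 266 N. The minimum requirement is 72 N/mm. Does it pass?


STS = 266 / 1.5 = 177.3 N/mm
Minimum required: 72 N/mm
Passes: Yes


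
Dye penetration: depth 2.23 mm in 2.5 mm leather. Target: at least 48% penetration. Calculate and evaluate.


Penetration = 2.23 / 2.5 x 100 = 89.2%
Target: 48%
Meets target: Yes


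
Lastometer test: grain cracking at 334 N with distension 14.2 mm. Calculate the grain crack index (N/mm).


23.5 N/mm

Grain crack index = force / distension
Index = 334 / 14.2 = 23.5 N/mm


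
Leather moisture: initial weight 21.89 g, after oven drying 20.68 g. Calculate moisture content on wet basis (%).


Moisture = 21.89 - 20.68 = 1.21 g
MC = 1.21 / 21.89 x 100 = 5.5%


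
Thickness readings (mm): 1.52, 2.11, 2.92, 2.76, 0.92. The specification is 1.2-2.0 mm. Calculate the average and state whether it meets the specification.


Average = 2.05 mm
Within specification: No

Sum = 10.23
Average = 10.23 / 5 = 2.05 mm
Specification range: 1.2 to 2.0 mm
Within spec: No


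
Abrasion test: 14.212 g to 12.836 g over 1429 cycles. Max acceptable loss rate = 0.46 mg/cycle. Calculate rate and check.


Loss = 14.212 - 12.836 = 1.376 g
Rate = 1.376 g / 1429 cycles x 1000 = 0.963 mg/cycle
Max = 0.46 mg/cycle
Passes: No


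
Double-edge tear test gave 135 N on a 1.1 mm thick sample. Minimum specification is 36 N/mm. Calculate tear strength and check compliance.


Tear strength = 122.7 N/mm
Compliant: Yes


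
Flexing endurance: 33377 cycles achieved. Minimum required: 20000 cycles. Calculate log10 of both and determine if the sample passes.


log10(33377) = 4.52
log10(20000) = 4.30
Passes: Yes


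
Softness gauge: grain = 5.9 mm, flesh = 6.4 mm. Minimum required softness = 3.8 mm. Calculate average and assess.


Average softness = 6.15 mm
Meets requirement: Yes

Average = (5.9 + 6.4) / 2 = 6.15 mm
Minimum = 3.8 mm
Meets requirement: Yes


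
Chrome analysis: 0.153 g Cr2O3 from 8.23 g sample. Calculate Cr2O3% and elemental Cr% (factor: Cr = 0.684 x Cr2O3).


Cr2O3 = 1.86%
Cr = 1.27%


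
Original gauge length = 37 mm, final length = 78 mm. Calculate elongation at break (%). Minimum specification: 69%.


Elongation = 110.8%
Meets spec: Yes


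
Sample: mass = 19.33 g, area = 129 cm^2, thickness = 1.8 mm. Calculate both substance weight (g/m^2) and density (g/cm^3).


Substance weight = 1498.4 g/m^2
Density = 0.832 g/cm^3


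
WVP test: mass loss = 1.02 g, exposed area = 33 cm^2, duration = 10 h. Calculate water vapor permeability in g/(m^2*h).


30.91 g/(m^2*h)

WVP = mass_loss / (area x time) x 10000
WVP = 1.02 / (33 x 10) x 10000
WVP = 1.02 / 330 x 10000 = 30.91 g/(m^2*h)


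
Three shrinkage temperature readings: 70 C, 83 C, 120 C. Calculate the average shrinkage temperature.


91.0 C

Average = (70 + 83 + 120) / 3
Average = 273 / 3 = 91.0 C


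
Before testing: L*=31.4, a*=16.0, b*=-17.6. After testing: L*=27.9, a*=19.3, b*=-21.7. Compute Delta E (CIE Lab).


Delta E = 6.32

dL = 27.9 - 31.4 = -3.5
da = 19.3 - 16.0 = 3.3
db = -21.7 - (-17.6) = -4.1
dE = sqrt((-3.5)^2 + (3.3)^2 + (-4.1)^2) = 6.32


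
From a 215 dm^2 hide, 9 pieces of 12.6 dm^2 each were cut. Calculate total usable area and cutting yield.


Usable area = 113.4 dm^2
Yield = 52.7%


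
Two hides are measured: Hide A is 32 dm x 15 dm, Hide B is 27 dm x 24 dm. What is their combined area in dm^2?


Hide A area = 32 x 15 = 480 dm^2
Hide B area = 27 x 24 = 648 dm^2
Total = 480 + 648 = 1128 dm^2


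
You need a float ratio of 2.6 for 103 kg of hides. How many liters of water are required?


Water = hide weight x target ratio
Water = 103 x 2.6 = 267.8 L


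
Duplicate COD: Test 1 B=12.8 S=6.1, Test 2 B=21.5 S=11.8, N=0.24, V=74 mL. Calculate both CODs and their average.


COD1 = 173.8 mg/L
COD2 = 251.7 mg/L
Average = 212.8 mg/L

COD1 = (12.8 - 6.1) x 0.24 x 8000 / 74 = 173.8 mg/L
COD2 = (21.5 - 11.8) x 0.24 x 8000 / 74 = 251.7 mg/L
Average = (173.8 + 251.7) / 2 = 212.8 mg/L


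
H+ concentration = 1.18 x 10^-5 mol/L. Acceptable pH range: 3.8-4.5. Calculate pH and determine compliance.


pH = 4.93
Compliant: No

pH = -log10(1.18 x 10^-5) = 4.93
Range: 3.8 to 4.5
Compliant: No


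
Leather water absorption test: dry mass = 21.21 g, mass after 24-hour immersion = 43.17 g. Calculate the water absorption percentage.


103.5%


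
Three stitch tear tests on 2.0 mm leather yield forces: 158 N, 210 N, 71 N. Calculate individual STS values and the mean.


STS1 = 158 / 2.0 = 79.0 N/mm
STS2 = 210 / 2.0 = 105.0 N/mm
STS3 = 71 / 2.0 = 35.5 N/mm
Mean = (79.0 + 105.0 + 35.5) / 3 = 73.2 N/mm


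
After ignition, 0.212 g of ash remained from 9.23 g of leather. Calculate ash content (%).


Ash% = 0.212 / 9.23 x 100
Ash% = 2.30%


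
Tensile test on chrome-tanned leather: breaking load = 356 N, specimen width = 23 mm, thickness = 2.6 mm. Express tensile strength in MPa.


5.95 MPa

Cross-section = 23 x 2.6 = 59.8 mm^2
TS = 356 / 59.8 = 5.95 MPa
(1 N/mm^2 = 1 MPa)


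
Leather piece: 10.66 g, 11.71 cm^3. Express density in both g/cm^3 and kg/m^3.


0.910 g/cm^3
910 kg/m^3

Density = 10.66 / 11.71 = 0.910 g/cm^3
Convert: 0.910 x 1000 = 910 kg/m^3


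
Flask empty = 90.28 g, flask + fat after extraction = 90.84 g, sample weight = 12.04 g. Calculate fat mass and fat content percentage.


Fat mass = 0.56 g
Fat content = 4.7%

Fat mass = 90.84 - 90.28 = 0.56 g
Fat% = 0.56 / 12.04 x 100 = 4.7%


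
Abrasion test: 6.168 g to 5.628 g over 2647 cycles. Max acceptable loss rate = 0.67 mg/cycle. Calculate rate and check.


Loss = 6.168 - 5.628 = 0.540 g
Rate = 0.540 g / 2647 cycles x 1000 = 0.204 mg/cycle
Max = 0.67 mg/cycle
Passes: Yes


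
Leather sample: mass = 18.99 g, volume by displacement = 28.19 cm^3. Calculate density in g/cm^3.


Density = mass / volume
Density = 18.99 / 28.19 = 0.674 g/cm^3


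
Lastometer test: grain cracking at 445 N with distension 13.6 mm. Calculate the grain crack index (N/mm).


Grain crack index = force / distension
Index = 445 / 13.6 = 32.7 N/mm


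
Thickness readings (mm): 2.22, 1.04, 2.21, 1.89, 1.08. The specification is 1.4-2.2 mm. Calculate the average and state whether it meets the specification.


Average = 1.69 mm
Within specification: Yes


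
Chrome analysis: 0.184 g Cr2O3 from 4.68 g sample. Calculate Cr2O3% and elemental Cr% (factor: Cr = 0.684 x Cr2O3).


Cr2O3 = 3.93%
Cr = 2.69%

Cr2O3% = 0.184 / 4.68 x 100 = 3.93%
Cr% = 3.93 x 0.684 = 2.69%


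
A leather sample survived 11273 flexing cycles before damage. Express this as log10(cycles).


log10(11273) = 4.05


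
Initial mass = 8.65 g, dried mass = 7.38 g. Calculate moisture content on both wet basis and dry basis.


Moisture lost = 8.65 - 7.38 = 1.27 g
Wet basis MC = 1.27 / 8.65 x 100 = 14.7%
Dry basis MC = 1.27 / 7.38 x 100 = 17.2%


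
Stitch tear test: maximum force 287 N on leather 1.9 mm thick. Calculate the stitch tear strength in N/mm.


151.1 N/mm

Stitch tear strength = force / thickness
STS = 287 / 1.9 = 151.1 N/mm


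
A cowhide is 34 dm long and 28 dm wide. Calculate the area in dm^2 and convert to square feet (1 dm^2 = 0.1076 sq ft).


Area = 34 x 28 = 952 dm^2
Conversion: 952 x 0.1076 = 102.44 sq ft


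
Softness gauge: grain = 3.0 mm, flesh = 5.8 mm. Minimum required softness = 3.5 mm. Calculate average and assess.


Average softness = 4.40 mm
Meets requirement: Yes


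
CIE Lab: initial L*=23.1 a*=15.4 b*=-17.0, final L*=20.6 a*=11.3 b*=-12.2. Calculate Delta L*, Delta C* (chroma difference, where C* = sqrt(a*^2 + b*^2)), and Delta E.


Delta L* = -2.5
Delta C* = -6.31
Delta E = 6.79


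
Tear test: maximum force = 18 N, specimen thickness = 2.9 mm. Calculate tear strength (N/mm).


6.2 N/mm


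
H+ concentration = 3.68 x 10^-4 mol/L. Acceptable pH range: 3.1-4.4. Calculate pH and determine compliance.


pH = -log10(3.68 x 10^-4) = 3.43
Range: 3.1 to 4.4
Compliant: Yes


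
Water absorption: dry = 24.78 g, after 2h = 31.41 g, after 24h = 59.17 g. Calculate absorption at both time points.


2h absorption = 26.8%
24h absorption = 138.8%


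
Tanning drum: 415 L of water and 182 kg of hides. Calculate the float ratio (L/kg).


Float ratio = water / hide weight
Ratio = 415 / 182 = 2.3


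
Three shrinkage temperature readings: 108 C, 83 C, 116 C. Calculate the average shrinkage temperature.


102.3 C


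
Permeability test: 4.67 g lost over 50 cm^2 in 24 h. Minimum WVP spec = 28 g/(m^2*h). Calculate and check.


WVP = 4.67 / (50 x 24) x 10000 = 38.92 g/(m^2*h)
Minimum: 28 g/(m^2*h)
Meets spec: Yes


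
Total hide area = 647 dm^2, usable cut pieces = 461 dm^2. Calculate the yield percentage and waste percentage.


Yield = 461 / 647 x 100 = 71.3%
Waste = 647 - 461 = 186 dm^2
Waste% = 100 - 71.3 = 28.7%


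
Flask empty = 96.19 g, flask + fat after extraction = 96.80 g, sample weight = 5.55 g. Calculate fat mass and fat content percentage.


Fat mass = 96.80 - 96.19 = 0.61 g
Fat% = 0.61 / 5.55 x 100 = 11.0%


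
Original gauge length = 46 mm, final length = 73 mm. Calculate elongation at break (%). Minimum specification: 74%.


Extension = 73 - 46 = 27 mm
Elongation = 27 / 46 x 100 = 58.7%
Minimum required: 74%
Meets specification: No


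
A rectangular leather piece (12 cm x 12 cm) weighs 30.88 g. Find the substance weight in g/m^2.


2144.4 g/m^2

Area = 12 x 12 = 144 cm^2
SW = 30.88 / 144 x 10000 = 2144.4 g/m^2


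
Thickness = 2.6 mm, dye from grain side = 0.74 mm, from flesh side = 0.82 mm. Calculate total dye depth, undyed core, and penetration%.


Total dyed = 1.56 mm
Undyed core = 1.04 mm
Penetration = 60.0%


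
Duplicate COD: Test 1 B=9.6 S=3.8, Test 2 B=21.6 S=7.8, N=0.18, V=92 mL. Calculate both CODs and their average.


COD1 = (9.6 - 3.8) x 0.18 x 8000 / 92 = 90.8 mg/L
COD2 = (21.6 - 7.8) x 0.18 x 8000 / 92 = 216.0 mg/L
Average = (90.8 + 216.0) / 2 = 153.4 mg/L


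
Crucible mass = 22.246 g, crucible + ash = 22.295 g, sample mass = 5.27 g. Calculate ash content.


Ash mass = 0.049 g
Ash content = 0.93%

Ash mass = 22.295 - 22.246 = 0.049 g
Ash% = 0.049 / 5.27 x 100 = 0.93%


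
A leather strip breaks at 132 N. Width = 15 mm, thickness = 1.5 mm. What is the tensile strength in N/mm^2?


Cross-sectional area = 15 x 1.5 = 22.5 mm^2
Tensile strength = 132 / 22.5 = 5.87 N/mm^2


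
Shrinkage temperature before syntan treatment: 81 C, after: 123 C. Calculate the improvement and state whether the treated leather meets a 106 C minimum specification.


Improvement = 42 C
Meets 106 C spec: Yes

Improvement = 123 - 81 = 42 C
Spec check: 123 C >= 106 C? Yes


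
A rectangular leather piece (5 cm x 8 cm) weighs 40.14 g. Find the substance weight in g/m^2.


10035.0 g/m^2

Area = 5 x 8 = 40 cm^2
SW = 40.14 / 40 x 10000 = 10035.0 g/m^2


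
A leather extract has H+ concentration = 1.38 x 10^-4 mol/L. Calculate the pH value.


pH = -log10[H+]
pH = -log10(1.38 x 10^-4) = 3.86


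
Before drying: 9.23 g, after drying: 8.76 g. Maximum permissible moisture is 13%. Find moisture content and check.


MC = (9.23 - 8.76) / 9.23 x 100 = 5.1%
Maximum: 13%
Acceptable: Yes


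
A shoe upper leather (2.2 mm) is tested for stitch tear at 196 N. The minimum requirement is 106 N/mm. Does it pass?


STS = 196 / 2.2 = 89.1 N/mm
Minimum required: 106 N/mm
Passes: No


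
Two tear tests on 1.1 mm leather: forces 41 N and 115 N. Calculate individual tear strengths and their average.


Tear 1 = 37.3 N/mm
Tear 2 = 104.5 N/mm
Average = 70.9 N/mm


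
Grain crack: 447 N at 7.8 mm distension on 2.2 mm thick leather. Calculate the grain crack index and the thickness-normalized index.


Crack index = 57.3 N/mm
Normalized index = 26.0 N/mm per mm

Crack index = 447 / 7.8 = 57.3 N/mm
Normalized = 57.3 / 2.2 = 26.0 N/mm per mm


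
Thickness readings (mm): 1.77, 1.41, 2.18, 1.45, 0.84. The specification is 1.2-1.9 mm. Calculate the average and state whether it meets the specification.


Average = 1.53 mm
Within specification: Yes


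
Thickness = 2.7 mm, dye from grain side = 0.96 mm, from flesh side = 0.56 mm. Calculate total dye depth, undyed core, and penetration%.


Total dyed = 0.96 + 0.56 = 1.52 mm
Undyed core = 2.7 - 1.52 = 1.18 mm
Penetration = 1.52 / 2.7 x 100 = 56.3%


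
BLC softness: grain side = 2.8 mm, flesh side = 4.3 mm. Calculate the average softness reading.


3.55 mm

Average = (2.8 + 4.3) / 2
Average = 3.55 mm


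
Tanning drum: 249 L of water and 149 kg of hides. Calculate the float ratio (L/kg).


1.7

Float ratio = water / hide weight
Ratio = 249 / 149 = 1.7


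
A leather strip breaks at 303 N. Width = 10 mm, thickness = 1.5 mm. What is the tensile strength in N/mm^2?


Cross-sectional area = 10 x 1.5 = 15.0 mm^2
Tensile strength = 303 / 15.0 = 20.20 N/mm^2


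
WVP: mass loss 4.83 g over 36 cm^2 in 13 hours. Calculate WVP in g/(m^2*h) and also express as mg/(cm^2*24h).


WVP = 4.83 / (36 x 13) x 10000 = 103.21 g/(m^2*h)
Mass loss in mg = 4.83 x 1000 = 4830 mg
Per cm^2 per 24h in mg: 4830 x 24 / (36 x 13) = 115920 / 468 = 247.69 mg/(cm^2*24h)


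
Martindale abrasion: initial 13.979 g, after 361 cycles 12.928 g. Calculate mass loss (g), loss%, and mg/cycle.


Loss = 13.979 - 12.928 = 1.051 g
Loss% = 1.051 / 13.979 x 100 = 7.52%
Rate = 1.051 / 361 x 1000 = 2.911 mg/cycle


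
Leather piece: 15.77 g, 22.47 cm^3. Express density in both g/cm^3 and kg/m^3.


0.702 g/cm^3
702 kg/m^3


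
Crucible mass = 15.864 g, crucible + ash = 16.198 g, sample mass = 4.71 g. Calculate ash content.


Ash mass = 0.334 g
Ash content = 7.09%


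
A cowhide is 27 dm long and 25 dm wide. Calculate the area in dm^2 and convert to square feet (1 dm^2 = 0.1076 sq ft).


675 dm^2
72.63 sq ft

Area = 27 x 25 = 675 dm^2
Conversion: 675 x 0.1076 = 72.63 sq ft


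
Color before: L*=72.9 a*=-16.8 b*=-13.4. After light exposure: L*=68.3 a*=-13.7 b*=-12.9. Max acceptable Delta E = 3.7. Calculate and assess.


Delta E = 5.57
Passes: No


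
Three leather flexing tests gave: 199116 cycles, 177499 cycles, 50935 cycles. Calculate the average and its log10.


Average = (199116 + 177499 + 50935) / 3 = 142517 cycles
log10(142517) = 5.15


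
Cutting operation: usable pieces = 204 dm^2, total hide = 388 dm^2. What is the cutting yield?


Yield = usable / total x 100
Yield = 204 / 388 x 100 = 52.6%


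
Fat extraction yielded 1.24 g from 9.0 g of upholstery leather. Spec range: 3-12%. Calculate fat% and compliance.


Fat% = 1.24 / 9.0 x 100 = 13.8%
Spec range: 3-12%
Compliant: No


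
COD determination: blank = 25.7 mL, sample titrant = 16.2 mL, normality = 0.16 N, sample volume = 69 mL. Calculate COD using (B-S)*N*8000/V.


176.2 mg/L

COD = (25.7 - 16.2) x 0.16 x 8000 / 69
COD = 9.5 x 0.16 x 8000 / 69
COD = 176.2 mg/L


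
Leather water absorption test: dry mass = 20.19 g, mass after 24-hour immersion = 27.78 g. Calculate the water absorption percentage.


Water absorbed = 27.78 - 20.19 = 7.59 g
WA% = 7.59 / 20.19 x 100 = 37.6%


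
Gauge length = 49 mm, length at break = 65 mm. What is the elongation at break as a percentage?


32.7%

Extension = 65 - 49 = 16 mm
Elongation = 16 / 49 x 100 = 32.7%


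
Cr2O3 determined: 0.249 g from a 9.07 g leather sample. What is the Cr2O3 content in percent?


2.75%

Cr2O3% = 0.249 / 9.07 x 100
Cr2O3% = 2.75%


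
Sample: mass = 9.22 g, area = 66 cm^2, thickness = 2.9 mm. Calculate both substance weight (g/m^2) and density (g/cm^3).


Substance weight = 1397.0 g/m^2
Density = 0.482 g/cm^3


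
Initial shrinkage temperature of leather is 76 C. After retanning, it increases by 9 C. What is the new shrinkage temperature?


New Ts = 76 + 9 = 85 C


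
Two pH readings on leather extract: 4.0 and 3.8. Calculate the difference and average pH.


Difference = 0.2
Average pH = 3.90


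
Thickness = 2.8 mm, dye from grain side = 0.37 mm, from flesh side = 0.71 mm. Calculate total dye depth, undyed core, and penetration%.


Total dyed = 0.37 + 0.71 = 1.08 mm
Undyed core = 2.8 - 1.08 = 1.72 mm
Penetration = 1.08 / 2.8 x 100 = 38.6%


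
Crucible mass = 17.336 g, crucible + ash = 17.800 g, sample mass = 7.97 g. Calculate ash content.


Ash mass = 0.464 g
Ash content = 5.82%

Ash mass = 17.800 - 17.336 = 0.464 g
Ash% = 0.464 / 7.97 x 100 = 5.82%


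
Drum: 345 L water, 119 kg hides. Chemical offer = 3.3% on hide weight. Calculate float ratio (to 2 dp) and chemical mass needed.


Float ratio = 345 / 119 = 2.90
Chemical = 119 x 3.3 / 100 = 3.927 kg


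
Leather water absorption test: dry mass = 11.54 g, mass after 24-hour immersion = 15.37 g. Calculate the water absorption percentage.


Water absorbed = 15.37 - 11.54 = 3.83 g
WA% = 3.83 / 11.54 x 100 = 33.2%


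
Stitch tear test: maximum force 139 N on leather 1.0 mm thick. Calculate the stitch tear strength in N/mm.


Stitch tear strength = force / thickness
STS = 139 / 1.0 = 139.0 N/mm


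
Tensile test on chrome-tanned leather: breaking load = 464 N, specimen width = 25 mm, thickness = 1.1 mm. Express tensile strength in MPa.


16.87 MPa


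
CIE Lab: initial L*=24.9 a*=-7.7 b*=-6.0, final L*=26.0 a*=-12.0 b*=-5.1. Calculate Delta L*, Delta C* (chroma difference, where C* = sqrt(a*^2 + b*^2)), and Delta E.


Delta L* = 26.0 - 24.9 = 1.1
C1* = sqrt((-7.7)^2 + (-6.0)^2) = 9.762
C2* = sqrt((-12.0)^2 + (-5.1)^2) = 13.039
Delta C* = 13.039 - 9.762 = 3.28
Delta E = sqrt((1.1)^2 + (-4.3)^2 + (0.9)^2) = 4.53


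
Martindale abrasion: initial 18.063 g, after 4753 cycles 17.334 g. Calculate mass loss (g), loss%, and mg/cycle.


Mass loss = 0.729 g
Loss = 4.04%
Rate = 0.153 mg/cycle

Loss = 18.063 - 17.334 = 0.729 g
Loss% = 0.729 / 18.063 x 100 = 4.04%
Rate = 0.729 / 4753 x 1000 = 0.153 mg/cycle


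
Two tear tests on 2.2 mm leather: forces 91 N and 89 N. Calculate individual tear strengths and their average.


Tear 1 = 41.4 N/mm
Tear 2 = 40.5 N/mm
Average = 41.0 N/mm


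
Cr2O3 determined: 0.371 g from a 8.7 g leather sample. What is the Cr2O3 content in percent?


Cr2O3% = 0.371 / 8.7 x 100
Cr2O3% = 4.26%


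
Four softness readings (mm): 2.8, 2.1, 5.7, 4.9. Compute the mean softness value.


Sum = 2.8 + 2.1 + 5.7 + 4.9
Mean = 15.5 / 4 = 3.88 mm


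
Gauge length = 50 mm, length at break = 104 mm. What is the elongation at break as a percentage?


108.0%

Extension = 104 - 50 = 54 mm
Elongation = 54 / 50 x 100 = 108.0%


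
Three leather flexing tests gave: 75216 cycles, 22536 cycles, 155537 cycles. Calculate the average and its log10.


Average = (75216 + 22536 + 155537) / 3 = 84430 cycles
log10(84430) = 4.93


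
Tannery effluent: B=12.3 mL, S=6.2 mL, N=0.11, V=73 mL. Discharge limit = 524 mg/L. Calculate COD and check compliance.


COD = (12.3 - 6.2) x 0.11 x 8000 / 73 = 73.5 mg/L
Limit: 524 mg/L
Compliant: Yes


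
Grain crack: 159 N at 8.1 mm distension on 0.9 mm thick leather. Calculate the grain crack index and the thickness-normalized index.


Crack index = 159 / 8.1 = 19.6 N/mm
Normalized = 19.6 / 0.9 = 21.8 N/mm per mm


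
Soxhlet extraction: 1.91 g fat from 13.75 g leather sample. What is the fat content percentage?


Fat content = 1.91 / 13.75 x 100
Fat = 13.9%


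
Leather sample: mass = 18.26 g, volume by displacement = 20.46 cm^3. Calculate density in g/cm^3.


0.892 g/cm^3

Density = mass / volume
Density = 18.26 / 20.46 = 0.892 g/cm^3


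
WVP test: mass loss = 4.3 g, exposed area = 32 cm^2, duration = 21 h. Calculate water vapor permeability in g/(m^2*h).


63.99 g/(m^2*h)

WVP = mass_loss / (area x time) x 10000
WVP = 4.3 / (32 x 21) x 10000
WVP = 4.3 / 672 x 10000 = 63.99 g/(m^2*h)


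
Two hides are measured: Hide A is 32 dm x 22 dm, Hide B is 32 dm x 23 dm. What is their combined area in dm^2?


Hide A area = 32 x 22 = 704 dm^2
Hide B area = 32 x 23 = 736 dm^2
Total = 704 + 736 = 1440 dm^2


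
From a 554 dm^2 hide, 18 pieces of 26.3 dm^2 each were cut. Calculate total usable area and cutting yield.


Total usable = 18 x 26.3 = 473.4 dm^2
Yield = 473.4 / 554 x 100 = 85.5%


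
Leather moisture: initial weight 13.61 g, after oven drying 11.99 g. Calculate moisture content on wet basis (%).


11.9%


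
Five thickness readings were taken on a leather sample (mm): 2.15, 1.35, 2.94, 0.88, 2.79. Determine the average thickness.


2.02 mm

Sum = 2.15 + 1.35 + 2.94 + 0.88 + 2.79 = 10.11
Average = 10.11 / 5 = 2.02 mm


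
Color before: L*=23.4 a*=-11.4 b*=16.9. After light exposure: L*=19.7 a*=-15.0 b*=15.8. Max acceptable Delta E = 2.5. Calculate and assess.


dL = -3.7, da = -3.6, db = -1.1
dE = sqrt((-3.7)^2 + (-3.6)^2 + (-1.1)^2) = 5.28
Max = 2.5
Passes: No


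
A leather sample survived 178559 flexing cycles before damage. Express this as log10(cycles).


5.25

log10(178559) = 5.25


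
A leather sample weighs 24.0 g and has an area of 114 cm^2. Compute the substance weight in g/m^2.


2105.3 g/m^2

Substance weight = mass / area x 10000
SW = 24.0 / 114 x 10000
SW = 2105.3 g/m^2


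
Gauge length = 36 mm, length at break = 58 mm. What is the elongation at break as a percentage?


Extension = 58 - 36 = 22 mm
Elongation = 22 / 36 x 100 = 61.1%


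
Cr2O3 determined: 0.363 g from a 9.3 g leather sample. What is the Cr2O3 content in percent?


3.90%


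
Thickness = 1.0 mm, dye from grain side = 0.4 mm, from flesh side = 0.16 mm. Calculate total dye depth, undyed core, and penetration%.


Total dyed = 0.56 mm
Undyed core = 0.44 mm
Penetration = 56.0%


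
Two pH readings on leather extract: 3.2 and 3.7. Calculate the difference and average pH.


Difference = 0.5
Average pH = 3.45

Difference = |3.2 - 3.7| = 0.5
Average = (3.2 + 3.7) / 2 = 3.45


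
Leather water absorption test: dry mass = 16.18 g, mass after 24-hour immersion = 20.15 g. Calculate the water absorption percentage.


24.5%


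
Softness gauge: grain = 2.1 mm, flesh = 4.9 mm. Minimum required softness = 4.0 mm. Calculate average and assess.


Average = (2.1 + 4.9) / 2 = 3.50 mm
Minimum = 4.0 mm
Meets requirement: No


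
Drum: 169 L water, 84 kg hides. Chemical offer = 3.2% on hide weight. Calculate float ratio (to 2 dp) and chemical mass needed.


Float ratio = 169 / 84 = 2.01
Chemical = 84 x 3.2 / 100 = 2.688 kg


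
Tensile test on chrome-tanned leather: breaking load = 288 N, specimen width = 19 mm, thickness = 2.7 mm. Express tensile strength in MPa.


5.61 MPa


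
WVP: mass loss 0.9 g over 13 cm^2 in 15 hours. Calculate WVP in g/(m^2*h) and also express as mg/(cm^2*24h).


WVP = 46.15 g/(m^2*h)
Daily rate = 110.77 mg/(cm^2*24h)

WVP = 0.9 / (13 x 15) x 10000 = 46.15 g/(m^2*h)
Mass loss in mg = 0.9 x 1000 = 900 mg
Per cm^2 per 24h in mg: 900 x 24 / (13 x 15) = 21600 / 195 = 110.77 mg/(cm^2*24h)


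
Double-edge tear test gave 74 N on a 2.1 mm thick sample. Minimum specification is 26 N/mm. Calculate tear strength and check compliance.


Tear strength = 35.2 N/mm
Compliant: Yes

Tear strength = 74 / 2.1 = 35.2 N/mm
Required minimum = 26 N/mm
Compliant: Yes


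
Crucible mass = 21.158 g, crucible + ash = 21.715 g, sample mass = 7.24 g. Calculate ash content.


Ash mass = 21.715 - 21.158 = 0.557 g
Ash% = 0.557 / 7.24 x 100 = 7.69%


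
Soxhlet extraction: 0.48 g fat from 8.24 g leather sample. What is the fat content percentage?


Fat content = 0.48 / 8.24 x 100
Fat = 5.8%


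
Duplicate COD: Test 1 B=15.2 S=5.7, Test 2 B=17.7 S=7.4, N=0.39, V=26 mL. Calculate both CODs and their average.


COD1 = 1140.0 mg/L
COD2 = 1236.0 mg/L
Average = 1188.0 mg/L

COD1 = (15.2 - 5.7) x 0.39 x 8000 / 26 = 1140.0 mg/L
COD2 = (17.7 - 7.4) x 0.39 x 8000 / 26 = 1236.0 mg/L
Average = (1140.0 + 1236.0) / 2 = 1188.0 mg/L


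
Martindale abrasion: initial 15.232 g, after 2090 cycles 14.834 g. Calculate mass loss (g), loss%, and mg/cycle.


Mass loss = 0.398 g
Loss = 2.61%
Rate = 0.190 mg/cycle


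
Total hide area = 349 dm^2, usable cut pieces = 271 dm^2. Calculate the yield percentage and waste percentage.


Yield = 77.7%
Waste = 22.3%

Yield = 271 / 349 x 100 = 77.7%
Waste = 349 - 271 = 78 dm^2
Waste% = 100 - 77.7 = 22.3%


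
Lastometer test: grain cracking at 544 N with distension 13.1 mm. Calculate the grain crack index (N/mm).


Grain crack index = force / distension
Index = 544 / 13.1 = 41.5 N/mm


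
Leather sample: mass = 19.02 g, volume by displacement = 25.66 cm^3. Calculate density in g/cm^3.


Density = mass / volume
Density = 19.02 / 25.66 = 0.741 g/cm^3


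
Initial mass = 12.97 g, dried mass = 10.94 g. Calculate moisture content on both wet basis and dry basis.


Moisture lost = 12.97 - 10.94 = 2.03 g
Wet basis MC = 2.03 / 12.97 x 100 = 15.7%
Dry basis MC = 2.03 / 10.94 x 100 = 18.6%


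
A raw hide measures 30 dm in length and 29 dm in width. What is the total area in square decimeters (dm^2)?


870 dm^2


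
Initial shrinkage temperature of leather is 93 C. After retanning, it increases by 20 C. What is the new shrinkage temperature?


New Ts = 93 + 20 = 113 C


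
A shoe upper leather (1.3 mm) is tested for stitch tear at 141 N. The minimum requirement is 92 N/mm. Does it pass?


STS = 141 / 1.3 = 108.5 N/mm
Minimum required: 92 N/mm
Passes: Yes


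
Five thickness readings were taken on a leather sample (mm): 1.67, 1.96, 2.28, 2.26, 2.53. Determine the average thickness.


2.14 mm

Sum = 1.67 + 1.96 + 2.28 + 2.26 + 2.53 = 10.70
Average = 10.70 / 5 = 2.14 mm


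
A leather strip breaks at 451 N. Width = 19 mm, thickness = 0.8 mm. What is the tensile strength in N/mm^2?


Cross-sectional area = 19 x 0.8 = 15.2 mm^2
Tensile strength = 451 / 15.2 = 29.67 N/mm^2


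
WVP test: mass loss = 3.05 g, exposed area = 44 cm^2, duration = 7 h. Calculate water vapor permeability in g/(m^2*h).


WVP = mass_loss / (area x time) x 10000
WVP = 3.05 / (44 x 7) x 10000
WVP = 3.05 / 308 x 10000 = 99.03 g/(m^2*h)


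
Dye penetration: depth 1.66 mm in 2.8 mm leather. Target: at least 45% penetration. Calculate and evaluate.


Penetration = 59.3%
Meets target: Yes

Penetration = 1.66 / 2.8 x 100 = 59.3%
Target: 45%
Meets target: Yes


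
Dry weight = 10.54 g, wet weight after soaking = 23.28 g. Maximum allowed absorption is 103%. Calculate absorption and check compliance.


Absorption = 120.9%
Compliant: No

WA = (23.28 - 10.54) / 10.54 x 100 = 120.9%
Maximum allowed: 103%
Compliant: No


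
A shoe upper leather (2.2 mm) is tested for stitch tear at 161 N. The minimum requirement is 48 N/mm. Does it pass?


STS = 161 / 2.2 = 73.2 N/mm
Minimum required: 48 N/mm
Passes: Yes


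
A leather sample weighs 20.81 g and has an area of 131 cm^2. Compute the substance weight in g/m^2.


1588.5 g/m^2

Substance weight = mass / area x 10000
SW = 20.81 / 131 x 10000
SW = 1588.5 g/m^2


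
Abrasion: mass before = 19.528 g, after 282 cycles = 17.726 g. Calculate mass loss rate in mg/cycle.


6.390 mg/cycle


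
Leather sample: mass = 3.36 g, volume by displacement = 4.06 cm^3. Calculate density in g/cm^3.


0.828 g/cm^3

Density = mass / volume
Density = 3.36 / 4.06 = 0.828 g/cm^3


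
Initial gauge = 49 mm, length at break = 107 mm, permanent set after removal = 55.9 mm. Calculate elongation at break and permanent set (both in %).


Elongation at break = (107 - 49) / 49 x 100 = 118.4%
Permanent set = (55.9 - 49) / 49 x 100 = 14.1%


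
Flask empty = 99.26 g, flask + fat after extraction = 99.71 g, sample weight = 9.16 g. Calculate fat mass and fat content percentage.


Fat mass = 0.45 g
Fat content = 4.9%


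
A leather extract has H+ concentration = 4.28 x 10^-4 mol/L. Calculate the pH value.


pH = 3.37

pH = -log10[H+]
pH = -log10(4.28 x 10^-4) = 3.37


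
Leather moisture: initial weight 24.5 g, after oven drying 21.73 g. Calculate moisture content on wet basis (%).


11.3%

Moisture = 24.5 - 21.73 = 2.77 g
MC = 2.77 / 24.5 x 100 = 11.3%


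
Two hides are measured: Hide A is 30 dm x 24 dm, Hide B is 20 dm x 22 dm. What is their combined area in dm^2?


Hide A area = 30 x 24 = 720 dm^2
Hide B area = 20 x 22 = 440 dm^2
Total = 720 + 440 = 1160 dm^2


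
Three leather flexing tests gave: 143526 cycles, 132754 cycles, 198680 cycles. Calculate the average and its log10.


Average = (143526 + 132754 + 198680) / 3 = 158320 cycles
log10(158320) = 5.20


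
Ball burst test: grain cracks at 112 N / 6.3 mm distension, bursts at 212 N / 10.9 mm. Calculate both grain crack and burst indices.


Crack index = 112 / 6.3 = 17.8 N/mm
Burst index = 212 / 10.9 = 19.4 N/mm


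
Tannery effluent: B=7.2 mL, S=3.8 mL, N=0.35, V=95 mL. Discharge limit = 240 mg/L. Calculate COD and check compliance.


COD = (7.2 - 3.8) x 0.35 x 8000 / 95 = 100.2 mg/L
Limit: 240 mg/L
Compliant: Yes


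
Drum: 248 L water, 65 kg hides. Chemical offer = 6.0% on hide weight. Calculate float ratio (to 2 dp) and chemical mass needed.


Float ratio = 3.82
Chemical needed = 3.9 kg


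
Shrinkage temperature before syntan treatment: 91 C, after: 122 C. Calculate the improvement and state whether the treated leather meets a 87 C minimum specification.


Improvement = 31 C
Meets 87 C spec: Yes

Improvement = 122 - 91 = 31 C
Spec check: 122 C >= 87 C? Yes


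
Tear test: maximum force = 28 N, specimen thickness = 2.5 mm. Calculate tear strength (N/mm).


Tear strength = force / thickness
Tear = 28 / 2.5 = 11.2 N/mm


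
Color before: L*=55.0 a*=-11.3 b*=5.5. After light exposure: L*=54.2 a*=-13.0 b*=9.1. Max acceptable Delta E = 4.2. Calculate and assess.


dL = -0.8, da = -1.7, db = 3.6
dE = sqrt((-0.8)^2 + (-1.7)^2 + (3.6)^2) = 4.06
Max = 4.2
Passes: Yes


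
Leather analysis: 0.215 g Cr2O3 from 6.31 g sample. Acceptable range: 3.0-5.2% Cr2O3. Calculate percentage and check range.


Cr2O3% = 0.215 / 6.31 x 100 = 3.41%
Acceptable range: 3.0 to 5.2%
Within range: Yes


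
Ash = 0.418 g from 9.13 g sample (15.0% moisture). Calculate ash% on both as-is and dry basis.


As-is ash% = 0.418 / 9.13 x 100 = 4.58%
Dry mass = 9.13 x (100 - 15.0) / 100 = 7.7605 g
Dry-basis ash% = 0.418 / 7.7605 x 100 = 5.39%


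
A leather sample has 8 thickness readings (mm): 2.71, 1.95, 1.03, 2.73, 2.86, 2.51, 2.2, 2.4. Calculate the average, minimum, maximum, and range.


Sum = 18.39
Average = 18.39 / 8 = 2.30 mm
Minimum = 1.03 mm
Maximum = 2.86 mm
Range = 2.86 - 1.03 = 1.83 mm


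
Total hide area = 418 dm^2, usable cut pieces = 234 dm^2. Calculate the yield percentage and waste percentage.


Yield = 234 / 418 x 100 = 56.0%
Waste = 418 - 234 = 184 dm^2
Waste% = 100 - 56.0 = 44.0%


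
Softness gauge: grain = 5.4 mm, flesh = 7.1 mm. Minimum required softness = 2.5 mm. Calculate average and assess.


Average softness = 6.25 mm
Meets requirement: Yes


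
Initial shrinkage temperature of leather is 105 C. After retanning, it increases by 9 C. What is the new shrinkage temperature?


114 C


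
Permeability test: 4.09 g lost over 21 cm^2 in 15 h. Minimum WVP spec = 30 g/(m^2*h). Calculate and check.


WVP = 129.84 g/(m^2*h)
Meets specification: Yes


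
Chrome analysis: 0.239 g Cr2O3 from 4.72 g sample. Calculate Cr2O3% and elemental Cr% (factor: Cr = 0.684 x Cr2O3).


Cr2O3% = 0.239 / 4.72 x 100 = 5.06%
Cr% = 5.06 x 0.684 = 3.46%


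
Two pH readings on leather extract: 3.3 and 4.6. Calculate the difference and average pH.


Difference = 1.3
Average pH = 3.95


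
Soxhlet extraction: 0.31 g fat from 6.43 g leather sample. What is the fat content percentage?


Fat content = 0.31 / 6.43 x 100
Fat = 4.8%
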